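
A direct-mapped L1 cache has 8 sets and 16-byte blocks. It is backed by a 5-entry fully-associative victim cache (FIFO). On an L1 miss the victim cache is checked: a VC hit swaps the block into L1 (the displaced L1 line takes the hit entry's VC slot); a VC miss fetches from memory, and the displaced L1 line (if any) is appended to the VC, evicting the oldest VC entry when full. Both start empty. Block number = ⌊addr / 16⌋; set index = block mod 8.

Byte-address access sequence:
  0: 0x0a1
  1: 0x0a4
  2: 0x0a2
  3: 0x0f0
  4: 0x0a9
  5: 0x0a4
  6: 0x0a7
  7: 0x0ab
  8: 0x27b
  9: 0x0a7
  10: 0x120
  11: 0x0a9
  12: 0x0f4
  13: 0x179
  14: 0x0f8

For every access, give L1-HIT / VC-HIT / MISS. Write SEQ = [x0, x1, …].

SEQ = [MISS, L1-HIT, L1-HIT, MISS, L1-HIT, L1-HIT, L1-HIT, L1-HIT, MISS, L1-HIT, MISS, VC-HIT, VC-HIT, MISS, VC-HIT]

#0 0xa1→b10/s2 MISS; vc=[]
#1 0xa4→b10/s2 L1-HIT; vc=[]
#2 0xa2→b10/s2 L1-HIT; vc=[]
#3 0xf0→b15/s7 MISS; vc=[]
#4 0xa9→b10/s2 L1-HIT; vc=[]
#5 0xa4→b10/s2 L1-HIT; vc=[]
#6 0xa7→b10/s2 L1-HIT; vc=[]
#7 0xab→b10/s2 L1-HIT; vc=[]
#8 0x27b→b39/s7 MISS; vc=[15]
#9 0xa7→b10/s2 L1-HIT; vc=[15]
#10 0x120→b18/s2 MISS; vc=[15,10]
#11 0xa9→b10/s2 VC-HIT; vc=[15,18]
#12 0xf4→b15/s7 VC-HIT; vc=[39,18]
#13 0x179→b23/s7 MISS; vc=[39,18,15]
#14 0xf8→b15/s7 VC-HIT; vc=[39,18,23]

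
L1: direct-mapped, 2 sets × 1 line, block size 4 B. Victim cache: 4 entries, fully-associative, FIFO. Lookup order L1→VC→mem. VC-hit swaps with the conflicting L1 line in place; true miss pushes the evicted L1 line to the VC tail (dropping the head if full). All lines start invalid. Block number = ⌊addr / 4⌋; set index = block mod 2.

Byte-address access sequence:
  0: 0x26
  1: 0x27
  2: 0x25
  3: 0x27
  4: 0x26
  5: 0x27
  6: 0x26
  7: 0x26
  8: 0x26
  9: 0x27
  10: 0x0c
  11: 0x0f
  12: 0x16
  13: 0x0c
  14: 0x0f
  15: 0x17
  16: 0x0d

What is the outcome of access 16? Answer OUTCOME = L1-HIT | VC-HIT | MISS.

  [0] addr=0x26 blk=9 s=1: MISS | VC []
  [1] addr=0x27 blk=9 s=1: L1-HIT | VC []
  [2] addr=0x25 blk=9 s=1: L1-HIT | VC []
  [3] addr=0x27 blk=9 s=1: L1-HIT | VC []
  [4] addr=0x26 blk=9 s=1: L1-HIT | VC []
  [5] addr=0x27 blk=9 s=1: L1-HIT | VC []
  [6] addr=0x26 blk=9 s=1: L1-HIT | VC []
  [7] addr=0x26 blk=9 s=1: L1-HIT | VC []
  [8] addr=0x26 blk=9 s=1: L1-HIT | VC []
  [9] addr=0x27 blk=9 s=1: L1-HIT | VC []
  [10] addr=0xc blk=3 s=1: MISS | VC [9]
  [11] addr=0xf blk=3 s=1: L1-HIT | VC [9]
  [12] addr=0x16 blk=5 s=1: MISS | VC [9, 3]
  [13] addr=0xc blk=3 s=1: VC-HIT | VC [9, 5]
  [14] addr=0xf blk=3 s=1: L1-HIT | VC [9, 5]
  [15] addr=0x17 blk=5 s=1: VC-HIT | VC [9, 3]
  [16] addr=0xd blk=3 s=1: VC-HIT | VC [9, 5]

OUTCOME = VC-HIT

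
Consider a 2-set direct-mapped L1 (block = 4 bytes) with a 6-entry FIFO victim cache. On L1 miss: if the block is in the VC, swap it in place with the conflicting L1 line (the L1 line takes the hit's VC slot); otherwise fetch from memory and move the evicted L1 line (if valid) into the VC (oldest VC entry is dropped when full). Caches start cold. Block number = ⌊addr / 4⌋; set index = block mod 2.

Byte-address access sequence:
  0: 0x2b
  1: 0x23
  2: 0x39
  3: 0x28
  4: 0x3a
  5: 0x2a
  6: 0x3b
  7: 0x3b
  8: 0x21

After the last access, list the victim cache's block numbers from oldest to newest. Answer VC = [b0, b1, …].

VC = [10, 14]

0: 0x2b (blk 10, set 0) → MISS  vc=[]
1: 0x23 (blk 8, set 0) → MISS  vc=[10]
2: 0x39 (blk 14, set 0) → MISS  vc=[10, 8]
3: 0x28 (blk 10, set 0) → VC-HIT  vc=[14, 8]
4: 0x3a (blk 14, set 0) → VC-HIT  vc=[10, 8]
5: 0x2a (blk 10, set 0) → VC-HIT  vc=[14, 8]
6: 0x3b (blk 14, set 0) → VC-HIT  vc=[10, 8]
7: 0x3b (blk 14, set 0) → L1-HIT  vc=[10, 8]
8: 0x21 (blk 8, set 0) → VC-HIT  vc=[10, 14]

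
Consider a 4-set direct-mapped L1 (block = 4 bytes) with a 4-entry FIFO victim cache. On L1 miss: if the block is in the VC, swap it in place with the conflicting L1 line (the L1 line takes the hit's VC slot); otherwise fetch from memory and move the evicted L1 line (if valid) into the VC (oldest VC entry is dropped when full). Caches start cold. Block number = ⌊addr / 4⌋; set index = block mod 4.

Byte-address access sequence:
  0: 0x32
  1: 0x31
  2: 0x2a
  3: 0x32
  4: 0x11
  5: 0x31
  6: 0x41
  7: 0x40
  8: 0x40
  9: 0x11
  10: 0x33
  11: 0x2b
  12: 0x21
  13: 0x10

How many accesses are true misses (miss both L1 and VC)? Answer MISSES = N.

#0 0x32→b12/s0 MISS; vc=[]
#1 0x31→b12/s0 L1-HIT; vc=[]
#2 0x2a→b10/s2 MISS; vc=[]
#3 0x32→b12/s0 L1-HIT; vc=[]
#4 0x11→b4/s0 MISS; vc=[12]
#5 0x31→b12/s0 VC-HIT; vc=[4]
#6 0x41→b16/s0 MISS; vc=[4,12]
#7 0x40→b16/s0 L1-HIT; vc=[4,12]
#8 0x40→b16/s0 L1-HIT; vc=[4,12]
#9 0x11→b4/s0 VC-HIT; vc=[16,12]
#10 0x33→b12/s0 VC-HIT; vc=[16,4]
#11 0x2b→b10/s2 L1-HIT; vc=[16,4]
#12 0x21→b8/s0 MISS; vc=[16,4,12]
#13 0x10→b4/s0 VC-HIT; vc=[16,8,12]

MISSES = 5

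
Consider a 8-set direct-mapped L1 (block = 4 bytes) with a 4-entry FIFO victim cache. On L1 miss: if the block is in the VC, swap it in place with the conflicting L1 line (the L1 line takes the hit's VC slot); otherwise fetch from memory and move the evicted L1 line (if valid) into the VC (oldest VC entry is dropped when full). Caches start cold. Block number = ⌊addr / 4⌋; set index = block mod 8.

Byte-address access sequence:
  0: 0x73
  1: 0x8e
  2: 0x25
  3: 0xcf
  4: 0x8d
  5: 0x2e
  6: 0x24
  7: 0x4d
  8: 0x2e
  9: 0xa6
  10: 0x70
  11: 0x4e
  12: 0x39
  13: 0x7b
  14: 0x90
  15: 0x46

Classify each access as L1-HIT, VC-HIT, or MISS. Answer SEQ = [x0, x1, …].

  [0] addr=0x73 blk=28 s=4: MISS | VC []
  [1] addr=0x8e blk=35 s=3: MISS | VC []
  [2] addr=0x25 blk=9 s=1: MISS | VC []
  [3] addr=0xcf blk=51 s=3: MISS | VC [35]
  [4] addr=0x8d blk=35 s=3: VC-HIT | VC [51]
  [5] addr=0x2e blk=11 s=3: MISS | VC [51, 35]
  [6] addr=0x24 blk=9 s=1: L1-HIT | VC [51, 35]
  [7] addr=0x4d blk=19 s=3: MISS | VC [51, 35, 11]
  [8] addr=0x2e blk=11 s=3: VC-HIT | VC [51, 35, 19]
  [9] addr=0xa6 blk=41 s=1: MISS | VC [51, 35, 19, 9]
  [10] addr=0x70 blk=28 s=4: L1-HIT | VC [51, 35, 19, 9]
  [11] addr=0x4e blk=19 s=3: VC-HIT | VC [51, 35, 11, 9]
  [12] addr=0x39 blk=14 s=6: MISS | VC [51, 35, 11, 9]
  [13] addr=0x7b blk=30 s=6: MISS | VC [35, 11, 9, 14]
  [14] addr=0x90 blk=36 s=4: MISS | VC [11, 9, 14, 28]
  [15] addr=0x46 blk=17 s=1: MISS | VC [9, 14, 28, 41]

SEQ = [MISS, MISS, MISS, MISS, VC-HIT, MISS, L1-HIT, MISS, VC-HIT, MISS, L1-HIT, VC-HIT, MISS, MISS, MISS, MISS]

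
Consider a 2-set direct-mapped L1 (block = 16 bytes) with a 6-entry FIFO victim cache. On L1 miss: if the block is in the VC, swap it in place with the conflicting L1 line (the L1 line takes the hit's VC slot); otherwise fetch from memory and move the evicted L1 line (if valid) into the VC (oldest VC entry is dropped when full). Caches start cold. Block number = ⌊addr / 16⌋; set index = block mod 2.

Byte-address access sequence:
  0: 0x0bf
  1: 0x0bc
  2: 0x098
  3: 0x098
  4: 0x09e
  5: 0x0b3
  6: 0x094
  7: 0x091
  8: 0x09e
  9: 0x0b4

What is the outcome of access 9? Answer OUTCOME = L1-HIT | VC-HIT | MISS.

  [0] addr=0xbf blk=11 s=1: MISS | VC []
  [1] addr=0xbc blk=11 s=1: L1-HIT | VC []
  [2] addr=0x98 blk=9 s=1: MISS | VC [11]
  [3] addr=0x98 blk=9 s=1: L1-HIT | VC [11]
  [4] addr=0x9e blk=9 s=1: L1-HIT | VC [11]
  [5] addr=0xb3 blk=11 s=1: VC-HIT | VC [9]
  [6] addr=0x94 blk=9 s=1: VC-HIT | VC [11]
  [7] addr=0x91 blk=9 s=1: L1-HIT | VC [11]
  [8] addr=0x9e blk=9 s=1: L1-HIT | VC [11]
  [9] addr=0xb4 blk=11 s=1: VC-HIT | VC [9]

OUTCOME = VC-HIT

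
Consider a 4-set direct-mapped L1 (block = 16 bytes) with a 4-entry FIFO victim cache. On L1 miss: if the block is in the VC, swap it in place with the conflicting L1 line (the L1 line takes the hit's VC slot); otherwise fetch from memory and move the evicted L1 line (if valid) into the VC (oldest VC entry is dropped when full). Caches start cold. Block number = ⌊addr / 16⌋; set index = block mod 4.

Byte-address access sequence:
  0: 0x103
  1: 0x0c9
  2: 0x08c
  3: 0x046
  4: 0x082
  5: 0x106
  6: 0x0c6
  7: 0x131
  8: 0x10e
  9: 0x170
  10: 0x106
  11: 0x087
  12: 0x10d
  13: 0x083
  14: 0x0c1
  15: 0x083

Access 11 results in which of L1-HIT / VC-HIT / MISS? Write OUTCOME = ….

OUTCOME = VC-HIT

  [0] addr=0x103 blk=16 s=0: MISS | VC []
  [1] addr=0xc9 blk=12 s=0: MISS | VC [16]
  [2] addr=0x8c blk=8 s=0: MISS | VC [16, 12]
  [3] addr=0x46 blk=4 s=0: MISS | VC [16, 12, 8]
  [4] addr=0x82 blk=8 s=0: VC-HIT | VC [16, 12, 4]
  [5] addr=0x106 blk=16 s=0: VC-HIT | VC [8, 12, 4]
  [6] addr=0xc6 blk=12 s=0: VC-HIT | VC [8, 16, 4]
  [7] addr=0x131 blk=19 s=3: MISS | VC [8, 16, 4]
  [8] addr=0x10e blk=16 s=0: VC-HIT | VC [8, 12, 4]
  [9] addr=0x170 blk=23 s=3: MISS | VC [8, 12, 4, 19]
  [10] addr=0x106 blk=16 s=0: L1-HIT | VC [8, 12, 4, 19]
  [11] addr=0x87 blk=8 s=0: VC-HIT | VC [16, 12, 4, 19]
  [12] addr=0x10d blk=16 s=0: VC-HIT | VC [8, 12, 4, 19]
  [13] addr=0x83 blk=8 s=0: VC-HIT | VC [16, 12, 4, 19]
  [14] addr=0xc1 blk=12 s=0: VC-HIT | VC [16, 8, 4, 19]
  [15] addr=0x83 blk=8 s=0: VC-HIT | VC [16, 12, 4, 19]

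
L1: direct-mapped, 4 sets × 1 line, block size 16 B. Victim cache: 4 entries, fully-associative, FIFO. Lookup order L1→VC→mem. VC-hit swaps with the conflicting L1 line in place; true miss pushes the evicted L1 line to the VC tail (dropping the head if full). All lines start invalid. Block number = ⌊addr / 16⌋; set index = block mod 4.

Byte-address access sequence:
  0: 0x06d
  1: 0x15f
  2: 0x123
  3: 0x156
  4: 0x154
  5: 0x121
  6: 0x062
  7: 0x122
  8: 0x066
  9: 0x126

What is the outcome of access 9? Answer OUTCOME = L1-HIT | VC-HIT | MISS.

OUTCOME = VC-HIT

#0 0x6d→b6/s2 MISS; vc=[]
#1 0x15f→b21/s1 MISS; vc=[]
#2 0x123→b18/s2 MISS; vc=[6]
#3 0x156→b21/s1 L1-HIT; vc=[6]
#4 0x154→b21/s1 L1-HIT; vc=[6]
#5 0x121→b18/s2 L1-HIT; vc=[6]
#6 0x62→b6/s2 VC-HIT; vc=[18]
#7 0x122→b18/s2 VC-HIT; vc=[6]
#8 0x66→b6/s2 VC-HIT; vc=[18]
#9 0x126→b18/s2 VC-HIT; vc=[6]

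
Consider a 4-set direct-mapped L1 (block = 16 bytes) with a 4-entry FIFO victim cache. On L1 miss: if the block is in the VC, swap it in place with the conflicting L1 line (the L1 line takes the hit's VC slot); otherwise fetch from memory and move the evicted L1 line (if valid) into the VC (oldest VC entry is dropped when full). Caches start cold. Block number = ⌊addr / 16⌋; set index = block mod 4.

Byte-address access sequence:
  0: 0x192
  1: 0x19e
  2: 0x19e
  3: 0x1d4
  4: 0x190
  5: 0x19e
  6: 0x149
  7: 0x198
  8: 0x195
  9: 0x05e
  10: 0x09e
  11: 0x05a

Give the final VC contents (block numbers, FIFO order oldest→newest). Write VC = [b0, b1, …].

VC = [29, 25, 9]

0: 0x192 (blk 25, set 1) → MISS  vc=[]
1: 0x19e (blk 25, set 1) → L1-HIT  vc=[]
2: 0x19e (blk 25, set 1) → L1-HIT  vc=[]
3: 0x1d4 (blk 29, set 1) → MISS  vc=[25]
4: 0x190 (blk 25, set 1) → VC-HIT  vc=[29]
5: 0x19e (blk 25, set 1) → L1-HIT  vc=[29]
6: 0x149 (blk 20, set 0) → MISS  vc=[29]
7: 0x198 (blk 25, set 1) → L1-HIT  vc=[29]
8: 0x195 (blk 25, set 1) → L1-HIT  vc=[29]
9: 0x5e (blk 5, set 1) → MISS  vc=[29, 25]
10: 0x9e (blk 9, set 1) → MISS  vc=[29, 25, 5]
11: 0x5a (blk 5, set 1) → VC-HIT  vc=[29, 25, 9]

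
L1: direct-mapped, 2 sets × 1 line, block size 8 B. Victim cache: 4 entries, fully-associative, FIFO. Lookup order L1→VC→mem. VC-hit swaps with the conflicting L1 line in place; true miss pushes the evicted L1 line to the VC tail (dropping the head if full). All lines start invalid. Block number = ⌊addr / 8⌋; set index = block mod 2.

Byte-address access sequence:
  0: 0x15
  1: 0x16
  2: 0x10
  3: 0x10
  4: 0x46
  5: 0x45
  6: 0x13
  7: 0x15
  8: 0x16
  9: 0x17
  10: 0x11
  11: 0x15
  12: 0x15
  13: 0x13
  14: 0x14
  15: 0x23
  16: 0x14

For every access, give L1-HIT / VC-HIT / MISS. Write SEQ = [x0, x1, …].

SEQ = [MISS, L1-HIT, L1-HIT, L1-HIT, MISS, L1-HIT, VC-HIT, L1-HIT, L1-HIT, L1-HIT, L1-HIT, L1-HIT, L1-HIT, L1-HIT, L1-HIT, MISS, VC-HIT]

0: 0x15 (blk 2, set 0) → MISS  vc=[]
1: 0x16 (blk 2, set 0) → L1-HIT  vc=[]
2: 0x10 (blk 2, set 0) → L1-HIT  vc=[]
3: 0x10 (blk 2, set 0) → L1-HIT  vc=[]
4: 0x46 (blk 8, set 0) → MISS  vc=[2]
5: 0x45 (blk 8, set 0) → L1-HIT  vc=[2]
6: 0x13 (blk 2, set 0) → VC-HIT  vc=[8]
7: 0x15 (blk 2, set 0) → L1-HIT  vc=[8]
8: 0x16 (blk 2, set 0) → L1-HIT  vc=[8]
9: 0x17 (blk 2, set 0) → L1-HIT  vc=[8]
10: 0x11 (blk 2, set 0) → L1-HIT  vc=[8]
11: 0x15 (blk 2, set 0) → L1-HIT  vc=[8]
12: 0x15 (blk 2, set 0) → L1-HIT  vc=[8]
13: 0x13 (blk 2, set 0) → L1-HIT  vc=[8]
14: 0x14 (blk 2, set 0) → L1-HIT  vc=[8]
15: 0x23 (blk 4, set 0) → MISS  vc=[8, 2]
16: 0x14 (blk 2, set 0) → VC-HIT  vc=[8, 4]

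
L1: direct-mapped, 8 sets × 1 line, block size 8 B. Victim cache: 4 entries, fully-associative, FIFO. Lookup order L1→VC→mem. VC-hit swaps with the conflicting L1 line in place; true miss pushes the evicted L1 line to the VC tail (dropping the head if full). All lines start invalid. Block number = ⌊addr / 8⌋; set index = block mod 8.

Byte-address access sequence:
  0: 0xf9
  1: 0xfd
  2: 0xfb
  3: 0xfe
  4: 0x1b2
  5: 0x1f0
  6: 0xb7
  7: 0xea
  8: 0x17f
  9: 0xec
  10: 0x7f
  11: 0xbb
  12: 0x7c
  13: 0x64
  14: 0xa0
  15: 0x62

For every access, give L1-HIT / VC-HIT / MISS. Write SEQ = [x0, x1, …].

SEQ = [MISS, L1-HIT, L1-HIT, L1-HIT, MISS, MISS, MISS, MISS, MISS, L1-HIT, MISS, MISS, VC-HIT, MISS, MISS, VC-HIT]

#0 0xf9→b31/s7 MISS; vc=[]
#1 0xfd→b31/s7 L1-HIT; vc=[]
#2 0xfb→b31/s7 L1-HIT; vc=[]
#3 0xfe→b31/s7 L1-HIT; vc=[]
#4 0x1b2→b54/s6 MISS; vc=[]
#5 0x1f0→b62/s6 MISS; vc=[54]
#6 0xb7→b22/s6 MISS; vc=[54,62]
#7 0xea→b29/s5 MISS; vc=[54,62]
#8 0x17f→b47/s7 MISS; vc=[54,62,31]
#9 0xec→b29/s5 L1-HIT; vc=[54,62,31]
#10 0x7f→b15/s7 MISS; vc=[54,62,31,47]
#11 0xbb→b23/s7 MISS; vc=[62,31,47,15]
#12 0x7c→b15/s7 VC-HIT; vc=[62,31,47,23]
#13 0x64→b12/s4 MISS; vc=[62,31,47,23]
#14 0xa0→b20/s4 MISS; vc=[31,47,23,12]
#15 0x62→b12/s4 VC-HIT; vc=[31,47,23,20]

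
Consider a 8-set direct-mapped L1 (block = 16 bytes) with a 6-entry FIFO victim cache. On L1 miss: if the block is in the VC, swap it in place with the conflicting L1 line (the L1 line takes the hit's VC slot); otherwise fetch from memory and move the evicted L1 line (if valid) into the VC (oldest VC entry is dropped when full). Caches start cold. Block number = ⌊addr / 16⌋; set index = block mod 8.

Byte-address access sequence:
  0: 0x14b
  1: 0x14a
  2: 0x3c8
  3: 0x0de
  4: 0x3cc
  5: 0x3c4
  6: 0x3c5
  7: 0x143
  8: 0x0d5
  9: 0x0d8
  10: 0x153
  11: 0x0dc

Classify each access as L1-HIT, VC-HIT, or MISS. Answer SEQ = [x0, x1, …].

#0 0x14b→b20/s4 MISS; vc=[]
#1 0x14a→b20/s4 L1-HIT; vc=[]
#2 0x3c8→b60/s4 MISS; vc=[20]
#3 0xde→b13/s5 MISS; vc=[20]
#4 0x3cc→b60/s4 L1-HIT; vc=[20]
#5 0x3c4→b60/s4 L1-HIT; vc=[20]
#6 0x3c5→b60/s4 L1-HIT; vc=[20]
#7 0x143→b20/s4 VC-HIT; vc=[60]
#8 0xd5→b13/s5 L1-HIT; vc=[60]
#9 0xd8→b13/s5 L1-HIT; vc=[60]
#10 0x153→b21/s5 MISS; vc=[60,13]
#11 0xdc→b13/s5 VC-HIT; vc=[60,21]

SEQ = [MISS, L1-HIT, MISS, MISS, L1-HIT, L1-HIT, L1-HIT, VC-HIT, L1-HIT, L1-HIT, MISS, VC-HIT]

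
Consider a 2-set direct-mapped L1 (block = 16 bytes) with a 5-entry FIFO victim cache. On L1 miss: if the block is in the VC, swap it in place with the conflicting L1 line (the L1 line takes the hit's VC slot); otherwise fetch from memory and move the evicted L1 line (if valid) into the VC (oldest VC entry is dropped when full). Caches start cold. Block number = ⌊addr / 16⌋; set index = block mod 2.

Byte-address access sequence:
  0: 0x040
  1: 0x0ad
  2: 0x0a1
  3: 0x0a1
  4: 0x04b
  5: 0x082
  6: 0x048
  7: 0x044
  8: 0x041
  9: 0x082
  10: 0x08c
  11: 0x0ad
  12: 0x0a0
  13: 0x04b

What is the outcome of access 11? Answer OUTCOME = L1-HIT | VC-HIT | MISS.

OUTCOME = VC-HIT

#0 0x40→b4/s0 MISS; vc=[]
#1 0xad→b10/s0 MISS; vc=[4]
#2 0xa1→b10/s0 L1-HIT; vc=[4]
#3 0xa1→b10/s0 L1-HIT; vc=[4]
#4 0x4b→b4/s0 VC-HIT; vc=[10]
#5 0x82→b8/s0 MISS; vc=[10,4]
#6 0x48→b4/s0 VC-HIT; vc=[10,8]
#7 0x44→b4/s0 L1-HIT; vc=[10,8]
#8 0x41→b4/s0 L1-HIT; vc=[10,8]
#9 0x82→b8/s0 VC-HIT; vc=[10,4]
#10 0x8c→b8/s0 L1-HIT; vc=[10,4]
#11 0xad→b10/s0 VC-HIT; vc=[8,4]
#12 0xa0→b10/s0 L1-HIT; vc=[8,4]
#13 0x4b→b4/s0 VC-HIT; vc=[8,10]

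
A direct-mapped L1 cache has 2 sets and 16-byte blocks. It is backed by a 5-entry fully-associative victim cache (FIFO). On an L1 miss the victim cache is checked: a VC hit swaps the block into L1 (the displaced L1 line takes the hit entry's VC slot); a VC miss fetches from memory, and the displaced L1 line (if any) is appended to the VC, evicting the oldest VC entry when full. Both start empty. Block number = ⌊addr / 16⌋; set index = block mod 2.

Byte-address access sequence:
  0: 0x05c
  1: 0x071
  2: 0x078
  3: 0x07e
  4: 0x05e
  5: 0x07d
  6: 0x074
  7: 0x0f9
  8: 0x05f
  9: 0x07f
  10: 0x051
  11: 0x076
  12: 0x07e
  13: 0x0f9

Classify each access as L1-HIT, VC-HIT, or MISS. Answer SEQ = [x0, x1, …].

SEQ = [MISS, MISS, L1-HIT, L1-HIT, VC-HIT, VC-HIT, L1-HIT, MISS, VC-HIT, VC-HIT, VC-HIT, VC-HIT, L1-HIT, VC-HIT]

  [0] addr=0x5c blk=5 s=1: MISS | VC []
  [1] addr=0x71 blk=7 s=1: MISS | VC [5]
  [2] addr=0x78 blk=7 s=1: L1-HIT | VC [5]
  [3] addr=0x7e blk=7 s=1: L1-HIT | VC [5]
  [4] addr=0x5e blk=5 s=1: VC-HIT | VC [7]
  [5] addr=0x7d blk=7 s=1: VC-HIT | VC [5]
  [6] addr=0x74 blk=7 s=1: L1-HIT | VC [5]
  [7] addr=0xf9 blk=15 s=1: MISS | VC [5, 7]
  [8] addr=0x5f blk=5 s=1: VC-HIT | VC [15, 7]
  [9] addr=0x7f blk=7 s=1: VC-HIT | VC [15, 5]
  [10] addr=0x51 blk=5 s=1: VC-HIT | VC [15, 7]
  [11] addr=0x76 blk=7 s=1: VC-HIT | VC [15, 5]
  [12] addr=0x7e blk=7 s=1: L1-HIT | VC [15, 5]
  [13] addr=0xf9 blk=15 s=1: VC-HIT | VC [7, 5]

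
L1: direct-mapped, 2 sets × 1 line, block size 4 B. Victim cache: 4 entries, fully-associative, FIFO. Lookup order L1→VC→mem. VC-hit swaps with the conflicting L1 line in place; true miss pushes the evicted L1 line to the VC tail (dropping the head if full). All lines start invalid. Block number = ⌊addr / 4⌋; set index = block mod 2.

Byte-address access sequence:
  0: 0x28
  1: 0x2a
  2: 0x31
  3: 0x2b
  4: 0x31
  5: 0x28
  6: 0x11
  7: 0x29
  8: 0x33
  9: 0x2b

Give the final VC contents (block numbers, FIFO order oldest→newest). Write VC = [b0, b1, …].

VC = [12, 4]

#0 0x28→b10/s0 MISS; vc=[]
#1 0x2a→b10/s0 L1-HIT; vc=[]
#2 0x31→b12/s0 MISS; vc=[10]
#3 0x2b→b10/s0 VC-HIT; vc=[12]
#4 0x31→b12/s0 VC-HIT; vc=[10]
#5 0x28→b10/s0 VC-HIT; vc=[12]
#6 0x11→b4/s0 MISS; vc=[12,10]
#7 0x29→b10/s0 VC-HIT; vc=[12,4]
#8 0x33→b12/s0 VC-HIT; vc=[10,4]
#9 0x2b→b10/s0 VC-HIT; vc=[12,4]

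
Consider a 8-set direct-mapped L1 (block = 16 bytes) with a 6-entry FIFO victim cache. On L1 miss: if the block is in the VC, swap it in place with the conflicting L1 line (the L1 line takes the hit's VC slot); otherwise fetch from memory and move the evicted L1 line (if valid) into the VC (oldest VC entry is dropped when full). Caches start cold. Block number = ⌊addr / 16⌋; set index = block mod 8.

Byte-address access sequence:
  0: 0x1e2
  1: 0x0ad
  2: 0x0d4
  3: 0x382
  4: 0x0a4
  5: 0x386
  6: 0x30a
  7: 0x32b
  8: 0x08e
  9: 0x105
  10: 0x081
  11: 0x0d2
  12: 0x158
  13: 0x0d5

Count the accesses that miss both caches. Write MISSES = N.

#0 0x1e2→b30/s6 MISS; vc=[]
#1 0xad→b10/s2 MISS; vc=[]
#2 0xd4→b13/s5 MISS; vc=[]
#3 0x382→b56/s0 MISS; vc=[]
#4 0xa4→b10/s2 L1-HIT; vc=[]
#5 0x386→b56/s0 L1-HIT; vc=[]
#6 0x30a→b48/s0 MISS; vc=[56]
#7 0x32b→b50/s2 MISS; vc=[56,10]
#8 0x8e→b8/s0 MISS; vc=[56,10,48]
#9 0x105→b16/s0 MISS; vc=[56,10,48,8]
#10 0x81→b8/s0 VC-HIT; vc=[56,10,48,16]
#11 0xd2→b13/s5 L1-HIT; vc=[56,10,48,16]
#12 0x158→b21/s5 MISS; vc=[56,10,48,16,13]
#13 0xd5→b13/s5 VC-HIT; vc=[56,10,48,16,21]

MISSES = 9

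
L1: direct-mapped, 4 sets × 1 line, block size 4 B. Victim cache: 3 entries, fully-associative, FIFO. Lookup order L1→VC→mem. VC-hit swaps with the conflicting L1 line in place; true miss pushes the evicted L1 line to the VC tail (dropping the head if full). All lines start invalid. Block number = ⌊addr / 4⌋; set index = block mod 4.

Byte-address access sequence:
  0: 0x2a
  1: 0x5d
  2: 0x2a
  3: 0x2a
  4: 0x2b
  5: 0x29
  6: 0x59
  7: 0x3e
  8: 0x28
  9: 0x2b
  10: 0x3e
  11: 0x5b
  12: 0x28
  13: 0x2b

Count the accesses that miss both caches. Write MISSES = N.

MISSES = 4

#0 0x2a→b10/s2 MISS; vc=[]
#1 0x5d→b23/s3 MISS; vc=[]
#2 0x2a→b10/s2 L1-HIT; vc=[]
#3 0x2a→b10/s2 L1-HIT; vc=[]
#4 0x2b→b10/s2 L1-HIT; vc=[]
#5 0x29→b10/s2 L1-HIT; vc=[]
#6 0x59→b22/s2 MISS; vc=[10]
#7 0x3e→b15/s3 MISS; vc=[10,23]
#8 0x28→b10/s2 VC-HIT; vc=[22,23]
#9 0x2b→b10/s2 L1-HIT; vc=[22,23]
#10 0x3e→b15/s3 L1-HIT; vc=[22,23]
#11 0x5b→b22/s2 VC-HIT; vc=[10,23]
#12 0x28→b10/s2 VC-HIT; vc=[22,23]
#13 0x2b→b10/s2 L1-HIT; vc=[22,23]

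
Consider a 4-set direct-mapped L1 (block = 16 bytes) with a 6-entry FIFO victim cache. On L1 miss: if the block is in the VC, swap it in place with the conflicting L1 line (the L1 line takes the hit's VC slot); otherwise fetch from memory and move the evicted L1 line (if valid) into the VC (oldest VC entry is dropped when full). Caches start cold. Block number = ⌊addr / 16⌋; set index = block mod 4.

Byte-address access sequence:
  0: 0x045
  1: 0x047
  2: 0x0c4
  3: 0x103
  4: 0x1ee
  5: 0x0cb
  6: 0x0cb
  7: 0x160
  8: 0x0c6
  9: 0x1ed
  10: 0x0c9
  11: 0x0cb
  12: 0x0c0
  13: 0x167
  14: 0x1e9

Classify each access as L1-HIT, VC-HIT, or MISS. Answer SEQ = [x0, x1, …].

SEQ = [MISS, L1-HIT, MISS, MISS, MISS, VC-HIT, L1-HIT, MISS, L1-HIT, VC-HIT, L1-HIT, L1-HIT, L1-HIT, VC-HIT, VC-HIT]

#0 0x45→b4/s0 MISS; vc=[]
#1 0x47→b4/s0 L1-HIT; vc=[]
#2 0xc4→b12/s0 MISS; vc=[4]
#3 0x103→b16/s0 MISS; vc=[4,12]
#4 0x1ee→b30/s2 MISS; vc=[4,12]
#5 0xcb→b12/s0 VC-HIT; vc=[4,16]
#6 0xcb→b12/s0 L1-HIT; vc=[4,16]
#7 0x160→b22/s2 MISS; vc=[4,16,30]
#8 0xc6→b12/s0 L1-HIT; vc=[4,16,30]
#9 0x1ed→b30/s2 VC-HIT; vc=[4,16,22]
#10 0xc9→b12/s0 L1-HIT; vc=[4,16,22]
#11 0xcb→b12/s0 L1-HIT; vc=[4,16,22]
#12 0xc0→b12/s0 L1-HIT; vc=[4,16,22]
#13 0x167→b22/s2 VC-HIT; vc=[4,16,30]
#14 0x1e9→b30/s2 VC-HIT; vc=[4,16,22]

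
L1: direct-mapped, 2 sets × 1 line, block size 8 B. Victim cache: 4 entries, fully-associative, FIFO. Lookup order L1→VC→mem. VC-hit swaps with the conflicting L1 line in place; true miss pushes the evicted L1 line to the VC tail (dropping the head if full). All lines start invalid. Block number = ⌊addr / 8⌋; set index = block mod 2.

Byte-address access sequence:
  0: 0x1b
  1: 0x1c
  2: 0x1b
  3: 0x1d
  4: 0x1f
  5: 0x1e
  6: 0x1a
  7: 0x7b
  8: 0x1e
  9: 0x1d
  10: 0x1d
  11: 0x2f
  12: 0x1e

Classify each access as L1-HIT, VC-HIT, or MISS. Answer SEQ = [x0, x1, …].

0: 0x1b (blk 3, set 1) → MISS  vc=[]
1: 0x1c (blk 3, set 1) → L1-HIT  vc=[]
2: 0x1b (blk 3, set 1) → L1-HIT  vc=[]
3: 0x1d (blk 3, set 1) → L1-HIT  vc=[]
4: 0x1f (blk 3, set 1) → L1-HIT  vc=[]
5: 0x1e (blk 3, set 1) → L1-HIT  vc=[]
6: 0x1a (blk 3, set 1) → L1-HIT  vc=[]
7: 0x7b (blk 15, set 1) → MISS  vc=[3]
8: 0x1e (blk 3, set 1) → VC-HIT  vc=[15]
9: 0x1d (blk 3, set 1) → L1-HIT  vc=[15]
10: 0x1d (blk 3, set 1) → L1-HIT  vc=[15]
11: 0x2f (blk 5, set 1) → MISS  vc=[15, 3]
12: 0x1e (blk 3, set 1) → VC-HIT  vc=[15, 5]

SEQ = [MISS, L1-HIT, L1-HIT, L1-HIT, L1-HIT, L1-HIT, L1-HIT, MISS, VC-HIT, L1-HIT, L1-HIT, MISS, VC-HIT]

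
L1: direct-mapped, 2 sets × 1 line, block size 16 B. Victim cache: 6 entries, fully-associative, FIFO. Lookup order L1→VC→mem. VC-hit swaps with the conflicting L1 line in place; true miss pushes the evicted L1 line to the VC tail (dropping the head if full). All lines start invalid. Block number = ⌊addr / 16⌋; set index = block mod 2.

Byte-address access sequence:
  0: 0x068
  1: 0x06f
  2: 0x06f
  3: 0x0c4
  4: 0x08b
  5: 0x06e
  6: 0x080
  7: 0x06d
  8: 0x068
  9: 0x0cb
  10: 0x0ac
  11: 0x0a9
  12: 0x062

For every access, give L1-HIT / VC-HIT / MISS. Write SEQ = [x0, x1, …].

0: 0x68 (blk 6, set 0) → MISS  vc=[]
1: 0x6f (blk 6, set 0) → L1-HIT  vc=[]
2: 0x6f (blk 6, set 0) → L1-HIT  vc=[]
3: 0xc4 (blk 12, set 0) → MISS  vc=[6]
4: 0x8b (blk 8, set 0) → MISS  vc=[6, 12]
5: 0x6e (blk 6, set 0) → VC-HIT  vc=[8, 12]
6: 0x80 (blk 8, set 0) → VC-HIT  vc=[6, 12]
7: 0x6d (blk 6, set 0) → VC-HIT  vc=[8, 12]
8: 0x68 (blk 6, set 0) → L1-HIT  vc=[8, 12]
9: 0xcb (blk 12, set 0) → VC-HIT  vc=[8, 6]
10: 0xac (blk 10, set 0) → MISS  vc=[8, 6, 12]
11: 0xa9 (blk 10, set 0) → L1-HIT  vc=[8, 6, 12]
12: 0x62 (blk 6, set 0) → VC-HIT  vc=[8, 10, 12]

SEQ = [MISS, L1-HIT, L1-HIT, MISS, MISS, VC-HIT, VC-HIT, VC-HIT, L1-HIT, VC-HIT, MISS, L1-HIT, VC-HIT]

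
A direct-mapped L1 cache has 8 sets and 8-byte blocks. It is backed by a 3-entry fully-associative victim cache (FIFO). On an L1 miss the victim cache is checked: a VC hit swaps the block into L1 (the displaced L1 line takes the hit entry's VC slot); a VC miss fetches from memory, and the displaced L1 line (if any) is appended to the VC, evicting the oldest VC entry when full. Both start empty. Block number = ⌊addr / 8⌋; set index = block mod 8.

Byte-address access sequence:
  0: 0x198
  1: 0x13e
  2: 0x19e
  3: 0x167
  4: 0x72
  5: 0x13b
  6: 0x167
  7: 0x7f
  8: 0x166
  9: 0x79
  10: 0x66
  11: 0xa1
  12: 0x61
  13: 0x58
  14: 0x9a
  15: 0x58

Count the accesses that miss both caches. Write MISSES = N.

MISSES = 9

  [0] addr=0x198 blk=51 s=3: MISS | VC []
  [1] addr=0x13e blk=39 s=7: MISS | VC []
  [2] addr=0x19e blk=51 s=3: L1-HIT | VC []
  [3] addr=0x167 blk=44 s=4: MISS | VC []
  [4] addr=0x72 blk=14 s=6: MISS | VC []
  [5] addr=0x13b blk=39 s=7: L1-HIT | VC []
  [6] addr=0x167 blk=44 s=4: L1-HIT | VC []
  [7] addr=0x7f blk=15 s=7: MISS | VC [39]
  [8] addr=0x166 blk=44 s=4: L1-HIT | VC [39]
  [9] addr=0x79 blk=15 s=7: L1-HIT | VC [39]
  [10] addr=0x66 blk=12 s=4: MISS | VC [39, 44]
  [11] addr=0xa1 blk=20 s=4: MISS | VC [39, 44, 12]
  [12] addr=0x61 blk=12 s=4: VC-HIT | VC [39, 44, 20]
  [13] addr=0x58 blk=11 s=3: MISS | VC [44, 20, 51]
  [14] addr=0x9a blk=19 s=3: MISS | VC [20, 51, 11]
  [15] addr=0x58 blk=11 s=3: VC-HIT | VC [20, 51, 19]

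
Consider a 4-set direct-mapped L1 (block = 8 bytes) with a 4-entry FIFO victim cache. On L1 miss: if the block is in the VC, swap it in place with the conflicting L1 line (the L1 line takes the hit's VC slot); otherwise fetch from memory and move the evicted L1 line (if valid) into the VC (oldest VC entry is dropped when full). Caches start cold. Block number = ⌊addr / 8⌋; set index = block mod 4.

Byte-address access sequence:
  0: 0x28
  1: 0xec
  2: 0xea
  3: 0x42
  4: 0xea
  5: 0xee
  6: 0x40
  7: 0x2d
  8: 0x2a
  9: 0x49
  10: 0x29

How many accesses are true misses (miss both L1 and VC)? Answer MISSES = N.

MISSES = 4

  [0] addr=0x28 blk=5 s=1: MISS | VC []
  [1] addr=0xec blk=29 s=1: MISS | VC [5]
  [2] addr=0xea blk=29 s=1: L1-HIT | VC [5]
  [3] addr=0x42 blk=8 s=0: MISS | VC [5]
  [4] addr=0xea blk=29 s=1: L1-HIT | VC [5]
  [5] addr=0xee blk=29 s=1: L1-HIT | VC [5]
  [6] addr=0x40 blk=8 s=0: L1-HIT | VC [5]
  [7] addr=0x2d blk=5 s=1: VC-HIT | VC [29]
  [8] addr=0x2a blk=5 s=1: L1-HIT | VC [29]
  [9] addr=0x49 blk=9 s=1: MISS | VC [29, 5]
  [10] addr=0x29 blk=5 s=1: VC-HIT | VC [29, 9]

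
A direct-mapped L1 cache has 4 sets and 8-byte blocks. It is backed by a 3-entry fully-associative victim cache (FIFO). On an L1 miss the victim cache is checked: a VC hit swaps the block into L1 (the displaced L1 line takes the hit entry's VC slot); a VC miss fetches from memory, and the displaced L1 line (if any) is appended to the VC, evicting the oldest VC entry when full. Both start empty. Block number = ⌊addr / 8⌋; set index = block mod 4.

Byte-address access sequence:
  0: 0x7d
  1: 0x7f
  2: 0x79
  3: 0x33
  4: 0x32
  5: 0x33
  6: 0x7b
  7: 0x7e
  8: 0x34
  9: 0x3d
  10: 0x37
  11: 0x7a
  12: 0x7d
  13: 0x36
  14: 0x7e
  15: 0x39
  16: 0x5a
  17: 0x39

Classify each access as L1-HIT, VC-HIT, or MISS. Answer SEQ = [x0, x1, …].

SEQ = [MISS, L1-HIT, L1-HIT, MISS, L1-HIT, L1-HIT, L1-HIT, L1-HIT, L1-HIT, MISS, L1-HIT, VC-HIT, L1-HIT, L1-HIT, L1-HIT, VC-HIT, MISS, VC-HIT]

0: 0x7d (blk 15, set 3) → MISS  vc=[]
1: 0x7f (blk 15, set 3) → L1-HIT  vc=[]
2: 0x79 (blk 15, set 3) → L1-HIT  vc=[]
3: 0x33 (blk 6, set 2) → MISS  vc=[]
4: 0x32 (blk 6, set 2) → L1-HIT  vc=[]
5: 0x33 (blk 6, set 2) → L1-HIT  vc=[]
6: 0x7b (blk 15, set 3) → L1-HIT  vc=[]
7: 0x7e (blk 15, set 3) → L1-HIT  vc=[]
8: 0x34 (blk 6, set 2) → L1-HIT  vc=[]
9: 0x3d (blk 7, set 3) → MISS  vc=[15]
10: 0x37 (blk 6, set 2) → L1-HIT  vc=[15]
11: 0x7a (blk 15, set 3) → VC-HIT  vc=[7]
12: 0x7d (blk 15, set 3) → L1-HIT  vc=[7]
13: 0x36 (blk 6, set 2) → L1-HIT  vc=[7]
14: 0x7e (blk 15, set 3) → L1-HIT  vc=[7]
15: 0x39 (blk 7, set 3) → VC-HIT  vc=[15]
16: 0x5a (blk 11, set 3) → MISS  vc=[15, 7]
17: 0x39 (blk 7, set 3) → VC-HIT  vc=[15, 11]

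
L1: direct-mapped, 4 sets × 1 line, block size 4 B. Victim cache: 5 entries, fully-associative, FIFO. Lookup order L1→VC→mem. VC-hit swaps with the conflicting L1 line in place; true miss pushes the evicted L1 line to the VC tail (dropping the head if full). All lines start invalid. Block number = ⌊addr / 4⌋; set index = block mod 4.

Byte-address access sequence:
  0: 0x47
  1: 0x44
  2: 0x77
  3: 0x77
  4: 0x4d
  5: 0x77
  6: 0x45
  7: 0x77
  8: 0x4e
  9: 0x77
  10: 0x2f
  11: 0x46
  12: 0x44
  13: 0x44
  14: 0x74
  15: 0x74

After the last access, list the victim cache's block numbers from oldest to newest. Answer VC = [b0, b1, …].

0: 0x47 (blk 17, set 1) → MISS  vc=[]
1: 0x44 (blk 17, set 1) → L1-HIT  vc=[]
2: 0x77 (blk 29, set 1) → MISS  vc=[17]
3: 0x77 (blk 29, set 1) → L1-HIT  vc=[17]
4: 0x4d (blk 19, set 3) → MISS  vc=[17]
5: 0x77 (blk 29, set 1) → L1-HIT  vc=[17]
6: 0x45 (blk 17, set 1) → VC-HIT  vc=[29]
7: 0x77 (blk 29, set 1) → VC-HIT  vc=[17]
8: 0x4e (blk 19, set 3) → L1-HIT  vc=[17]
9: 0x77 (blk 29, set 1) → L1-HIT  vc=[17]
10: 0x2f (blk 11, set 3) → MISS  vc=[17, 19]
11: 0x46 (blk 17, set 1) → VC-HIT  vc=[29, 19]
12: 0x44 (blk 17, set 1) → L1-HIT  vc=[29, 19]
13: 0x44 (blk 17, set 1) → L1-HIT  vc=[29, 19]
14: 0x74 (blk 29, set 1) → VC-HIT  vc=[17, 19]
15: 0x74 (blk 29, set 1) → L1-HIT  vc=[17, 19]

VC = [17, 19]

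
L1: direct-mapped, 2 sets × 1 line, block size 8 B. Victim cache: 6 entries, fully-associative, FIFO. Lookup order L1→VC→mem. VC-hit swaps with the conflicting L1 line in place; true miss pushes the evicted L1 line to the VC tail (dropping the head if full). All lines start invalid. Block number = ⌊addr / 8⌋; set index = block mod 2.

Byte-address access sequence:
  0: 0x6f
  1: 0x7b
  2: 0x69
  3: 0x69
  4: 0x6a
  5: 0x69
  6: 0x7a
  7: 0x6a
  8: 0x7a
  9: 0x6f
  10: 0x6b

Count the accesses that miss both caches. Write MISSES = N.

  [0] addr=0x6f blk=13 s=1: MISS | VC []
  [1] addr=0x7b blk=15 s=1: MISS | VC [13]
  [2] addr=0x69 blk=13 s=1: VC-HIT | VC [15]
  [3] addr=0x69 blk=13 s=1: L1-HIT | VC [15]
  [4] addr=0x6a blk=13 s=1: L1-HIT | VC [15]
  [5] addr=0x69 blk=13 s=1: L1-HIT | VC [15]
  [6] addr=0x7a blk=15 s=1: VC-HIT | VC [13]
  [7] addr=0x6a blk=13 s=1: VC-HIT | VC [15]
  [8] addr=0x7a blk=15 s=1: VC-HIT | VC [13]
  [9] addr=0x6f blk=13 s=1: VC-HIT | VC [15]
  [10] addr=0x6b blk=13 s=1: L1-HIT | VC [15]

MISSES = 2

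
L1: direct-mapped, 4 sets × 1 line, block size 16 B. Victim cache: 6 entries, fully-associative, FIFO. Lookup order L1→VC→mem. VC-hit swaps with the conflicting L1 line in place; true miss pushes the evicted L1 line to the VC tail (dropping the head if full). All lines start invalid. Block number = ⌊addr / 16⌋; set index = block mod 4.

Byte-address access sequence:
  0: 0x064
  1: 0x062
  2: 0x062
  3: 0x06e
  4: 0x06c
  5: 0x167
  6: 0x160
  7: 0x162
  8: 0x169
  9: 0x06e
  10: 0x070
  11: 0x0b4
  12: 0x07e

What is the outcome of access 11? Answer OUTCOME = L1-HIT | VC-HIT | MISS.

OUTCOME = MISS

  [0] addr=0x64 blk=6 s=2: MISS | VC []
  [1] addr=0x62 blk=6 s=2: L1-HIT | VC []
  [2] addr=0x62 blk=6 s=2: L1-HIT | VC []
  [3] addr=0x6e blk=6 s=2: L1-HIT | VC []
  [4] addr=0x6c blk=6 s=2: L1-HIT | VC []
  [5] addr=0x167 blk=22 s=2: MISS | VC [6]
  [6] addr=0x160 blk=22 s=2: L1-HIT | VC [6]
  [7] addr=0x162 blk=22 s=2: L1-HIT | VC [6]
  [8] addr=0x169 blk=22 s=2: L1-HIT | VC [6]
  [9] addr=0x6e blk=6 s=2: VC-HIT | VC [22]
  [10] addr=0x70 blk=7 s=3: MISS | VC [22]
  [11] addr=0xb4 blk=11 s=3: MISS | VC [22, 7]
  [12] addr=0x7e blk=7 s=3: VC-HIT | VC [22, 11]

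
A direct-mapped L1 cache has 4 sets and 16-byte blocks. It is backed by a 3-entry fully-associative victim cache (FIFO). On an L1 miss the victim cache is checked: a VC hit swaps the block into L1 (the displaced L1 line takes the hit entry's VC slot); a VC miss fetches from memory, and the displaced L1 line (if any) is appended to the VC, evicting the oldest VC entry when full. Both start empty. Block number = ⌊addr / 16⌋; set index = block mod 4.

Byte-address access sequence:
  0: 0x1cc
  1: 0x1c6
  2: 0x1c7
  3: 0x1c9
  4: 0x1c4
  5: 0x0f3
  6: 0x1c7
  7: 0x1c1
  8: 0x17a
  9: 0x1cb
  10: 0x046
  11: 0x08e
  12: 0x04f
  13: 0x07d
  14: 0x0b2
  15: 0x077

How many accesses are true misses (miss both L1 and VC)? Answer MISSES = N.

  [0] addr=0x1cc blk=28 s=0: MISS | VC []
  [1] addr=0x1c6 blk=28 s=0: L1-HIT | VC []
  [2] addr=0x1c7 blk=28 s=0: L1-HIT | VC []
  [3] addr=0x1c9 blk=28 s=0: L1-HIT | VC []
  [4] addr=0x1c4 blk=28 s=0: L1-HIT | VC []
  [5] addr=0xf3 blk=15 s=3: MISS | VC []
  [6] addr=0x1c7 blk=28 s=0: L1-HIT | VC []
  [7] addr=0x1c1 blk=28 s=0: L1-HIT | VC []
  [8] addr=0x17a blk=23 s=3: MISS | VC [15]
  [9] addr=0x1cb blk=28 s=0: L1-HIT | VC [15]
  [10] addr=0x46 blk=4 s=0: MISS | VC [15, 28]
  [11] addr=0x8e blk=8 s=0: MISS | VC [15, 28, 4]
  [12] addr=0x4f blk=4 s=0: VC-HIT | VC [15, 28, 8]
  [13] addr=0x7d blk=7 s=3: MISS | VC [28, 8, 23]
  [14] addr=0xb2 blk=11 s=3: MISS | VC [8, 23, 7]
  [15] addr=0x77 blk=7 s=3: VC-HIT | VC [8, 23, 11]

MISSES = 7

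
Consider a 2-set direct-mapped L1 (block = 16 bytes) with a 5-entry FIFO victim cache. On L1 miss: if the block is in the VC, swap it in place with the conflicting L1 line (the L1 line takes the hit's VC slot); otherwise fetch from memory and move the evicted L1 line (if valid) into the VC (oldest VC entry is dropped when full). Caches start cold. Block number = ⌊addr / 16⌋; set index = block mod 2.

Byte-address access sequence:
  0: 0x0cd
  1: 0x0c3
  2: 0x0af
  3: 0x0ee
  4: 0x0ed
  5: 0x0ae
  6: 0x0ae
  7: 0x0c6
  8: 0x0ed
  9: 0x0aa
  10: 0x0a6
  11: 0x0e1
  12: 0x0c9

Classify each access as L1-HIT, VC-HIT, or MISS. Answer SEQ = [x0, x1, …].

SEQ = [MISS, L1-HIT, MISS, MISS, L1-HIT, VC-HIT, L1-HIT, VC-HIT, VC-HIT, VC-HIT, L1-HIT, VC-HIT, VC-HIT]

  [0] addr=0xcd blk=12 s=0: MISS | VC []
  [1] addr=0xc3 blk=12 s=0: L1-HIT | VC []
  [2] addr=0xaf blk=10 s=0: MISS | VC [12]
  [3] addr=0xee blk=14 s=0: MISS | VC [12, 10]
  [4] addr=0xed blk=14 s=0: L1-HIT | VC [12, 10]
  [5] addr=0xae blk=10 s=0: VC-HIT | VC [12, 14]
  [6] addr=0xae blk=10 s=0: L1-HIT | VC [12, 14]
  [7] addr=0xc6 blk=12 s=0: VC-HIT | VC [10, 14]
  [8] addr=0xed blk=14 s=0: VC-HIT | VC [10, 12]
  [9] addr=0xaa blk=10 s=0: VC-HIT | VC [14, 12]
  [10] addr=0xa6 blk=10 s=0: L1-HIT | VC [14, 12]
  [11] addr=0xe1 blk=14 s=0: VC-HIT | VC [10, 12]
  [12] addr=0xc9 blk=12 s=0: VC-HIT | VC [10, 14]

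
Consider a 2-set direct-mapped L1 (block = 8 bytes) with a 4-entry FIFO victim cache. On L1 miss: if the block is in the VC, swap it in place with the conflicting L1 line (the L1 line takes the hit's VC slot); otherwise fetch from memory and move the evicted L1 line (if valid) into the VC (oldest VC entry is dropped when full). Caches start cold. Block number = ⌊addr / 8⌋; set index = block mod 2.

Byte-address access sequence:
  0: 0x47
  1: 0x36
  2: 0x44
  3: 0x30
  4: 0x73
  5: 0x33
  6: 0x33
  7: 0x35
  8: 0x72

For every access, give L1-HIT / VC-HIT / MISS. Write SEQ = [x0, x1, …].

0: 0x47 (blk 8, set 0) → MISS  vc=[]
1: 0x36 (blk 6, set 0) → MISS  vc=[8]
2: 0x44 (blk 8, set 0) → VC-HIT  vc=[6]
3: 0x30 (blk 6, set 0) → VC-HIT  vc=[8]
4: 0x73 (blk 14, set 0) → MISS  vc=[8, 6]
5: 0x33 (blk 6, set 0) → VC-HIT  vc=[8, 14]
6: 0x33 (blk 6, set 0) → L1-HIT  vc=[8, 14]
7: 0x35 (blk 6, set 0) → L1-HIT  vc=[8, 14]
8: 0x72 (blk 14, set 0) → VC-HIT  vc=[8, 6]

SEQ = [MISS, MISS, VC-HIT, VC-HIT, MISS, VC-HIT, L1-HIT, L1-HIT, VC-HIT]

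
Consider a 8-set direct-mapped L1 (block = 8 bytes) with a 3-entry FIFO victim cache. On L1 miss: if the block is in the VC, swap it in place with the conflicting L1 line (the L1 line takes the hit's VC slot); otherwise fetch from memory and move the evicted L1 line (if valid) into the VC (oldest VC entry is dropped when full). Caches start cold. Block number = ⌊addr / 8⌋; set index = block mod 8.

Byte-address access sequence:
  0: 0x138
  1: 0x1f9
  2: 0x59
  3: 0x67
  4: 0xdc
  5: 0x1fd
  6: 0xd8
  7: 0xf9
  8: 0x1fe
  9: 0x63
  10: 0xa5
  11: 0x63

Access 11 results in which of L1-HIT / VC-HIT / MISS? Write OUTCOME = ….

  [0] addr=0x138 blk=39 s=7: MISS | VC []
  [1] addr=0x1f9 blk=63 s=7: MISS | VC [39]
  [2] addr=0x59 blk=11 s=3: MISS | VC [39]
  [3] addr=0x67 blk=12 s=4: MISS | VC [39]
  [4] addr=0xdc blk=27 s=3: MISS | VC [39, 11]
  [5] addr=0x1fd blk=63 s=7: L1-HIT | VC [39, 11]
  [6] addr=0xd8 blk=27 s=3: L1-HIT | VC [39, 11]
  [7] addr=0xf9 blk=31 s=7: MISS | VC [39, 11, 63]
  [8] addr=0x1fe blk=63 s=7: VC-HIT | VC [39, 11, 31]
  [9] addr=0x63 blk=12 s=4: L1-HIT | VC [39, 11, 31]
  [10] addr=0xa5 blk=20 s=4: MISS | VC [11, 31, 12]
  [11] addr=0x63 blk=12 s=4: VC-HIT | VC [11, 31, 20]

OUTCOME = VC-HIT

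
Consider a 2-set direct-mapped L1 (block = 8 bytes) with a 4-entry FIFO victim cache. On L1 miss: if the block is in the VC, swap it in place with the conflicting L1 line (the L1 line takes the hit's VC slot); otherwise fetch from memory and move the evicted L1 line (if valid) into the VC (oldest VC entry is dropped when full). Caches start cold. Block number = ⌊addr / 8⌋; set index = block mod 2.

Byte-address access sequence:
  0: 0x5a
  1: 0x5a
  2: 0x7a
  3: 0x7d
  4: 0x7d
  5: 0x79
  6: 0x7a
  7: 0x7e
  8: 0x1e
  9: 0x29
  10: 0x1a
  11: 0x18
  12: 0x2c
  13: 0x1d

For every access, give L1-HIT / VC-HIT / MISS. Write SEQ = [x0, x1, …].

  [0] addr=0x5a blk=11 s=1: MISS | VC []
  [1] addr=0x5a blk=11 s=1: L1-HIT | VC []
  [2] addr=0x7a blk=15 s=1: MISS | VC [11]
  [3] addr=0x7d blk=15 s=1: L1-HIT | VC [11]
  [4] addr=0x7d blk=15 s=1: L1-HIT | VC [11]
  [5] addr=0x79 blk=15 s=1: L1-HIT | VC [11]
  [6] addr=0x7a blk=15 s=1: L1-HIT | VC [11]
  [7] addr=0x7e blk=15 s=1: L1-HIT | VC [11]
  [8] addr=0x1e blk=3 s=1: MISS | VC [11, 15]
  [9] addr=0x29 blk=5 s=1: MISS | VC [11, 15, 3]
  [10] addr=0x1a blk=3 s=1: VC-HIT | VC [11, 15, 5]
  [11] addr=0x18 blk=3 s=1: L1-HIT | VC [11, 15, 5]
  [12] addr=0x2c blk=5 s=1: VC-HIT | VC [11, 15, 3]
  [13] addr=0x1d blk=3 s=1: VC-HIT | VC [11, 15, 5]

SEQ = [MISS, L1-HIT, MISS, L1-HIT, L1-HIT, L1-HIT, L1-HIT, L1-HIT, MISS, MISS, VC-HIT, L1-HIT, VC-HIT, VC-HIT]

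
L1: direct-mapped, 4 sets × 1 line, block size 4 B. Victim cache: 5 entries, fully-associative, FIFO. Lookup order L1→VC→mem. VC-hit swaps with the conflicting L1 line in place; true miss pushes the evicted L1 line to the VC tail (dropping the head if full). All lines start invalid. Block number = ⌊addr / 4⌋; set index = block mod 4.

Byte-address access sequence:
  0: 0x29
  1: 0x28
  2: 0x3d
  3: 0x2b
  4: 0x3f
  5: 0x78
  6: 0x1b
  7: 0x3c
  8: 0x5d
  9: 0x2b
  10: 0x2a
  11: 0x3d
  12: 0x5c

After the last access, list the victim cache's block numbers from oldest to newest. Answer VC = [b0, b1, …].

0: 0x29 (blk 10, set 2) → MISS  vc=[]
1: 0x28 (blk 10, set 2) → L1-HIT  vc=[]
2: 0x3d (blk 15, set 3) → MISS  vc=[]
3: 0x2b (blk 10, set 2) → L1-HIT  vc=[]
4: 0x3f (blk 15, set 3) → L1-HIT  vc=[]
5: 0x78 (blk 30, set 2) → MISS  vc=[10]
6: 0x1b (blk 6, set 2) → MISS  vc=[10, 30]
7: 0x3c (blk 15, set 3) → L1-HIT  vc=[10, 30]
8: 0x5d (blk 23, set 3) → MISS  vc=[10, 30, 15]
9: 0x2b (blk 10, set 2) → VC-HIT  vc=[6, 30, 15]
10: 0x2a (blk 10, set 2) → L1-HIT  vc=[6, 30, 15]
11: 0x3d (blk 15, set 3) → VC-HIT  vc=[6, 30, 23]
12: 0x5c (blk 23, set 3) → VC-HIT  vc=[6, 30, 15]

VC = [6, 30, 15]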